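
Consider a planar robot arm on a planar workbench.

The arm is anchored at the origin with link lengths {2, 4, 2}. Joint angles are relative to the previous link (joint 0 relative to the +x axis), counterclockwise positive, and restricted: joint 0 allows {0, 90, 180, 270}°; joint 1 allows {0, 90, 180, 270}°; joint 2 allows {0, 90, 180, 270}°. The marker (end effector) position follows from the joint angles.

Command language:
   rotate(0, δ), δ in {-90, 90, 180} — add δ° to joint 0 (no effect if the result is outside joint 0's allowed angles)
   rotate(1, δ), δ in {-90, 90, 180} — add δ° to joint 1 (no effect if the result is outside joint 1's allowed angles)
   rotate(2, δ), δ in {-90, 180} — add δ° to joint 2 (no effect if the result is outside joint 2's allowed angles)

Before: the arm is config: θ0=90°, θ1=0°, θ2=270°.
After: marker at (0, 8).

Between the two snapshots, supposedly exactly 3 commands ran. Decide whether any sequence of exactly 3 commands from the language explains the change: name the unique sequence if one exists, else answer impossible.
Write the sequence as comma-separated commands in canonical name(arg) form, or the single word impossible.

from: config: θ0=90°, θ1=0°, θ2=270°
step 1 (rotate(2, -90)): config: θ0=90°, θ1=0°, θ2=180°
step 2 (rotate(2, -90)): config: θ0=90°, θ1=0°, θ2=90°
step 3 (rotate(2, -90)): config: θ0=90°, θ1=0°, θ2=0°
no other 3-command option fits: unique.

rotate(2, -90), rotate(2, -90), rotate(2, -90)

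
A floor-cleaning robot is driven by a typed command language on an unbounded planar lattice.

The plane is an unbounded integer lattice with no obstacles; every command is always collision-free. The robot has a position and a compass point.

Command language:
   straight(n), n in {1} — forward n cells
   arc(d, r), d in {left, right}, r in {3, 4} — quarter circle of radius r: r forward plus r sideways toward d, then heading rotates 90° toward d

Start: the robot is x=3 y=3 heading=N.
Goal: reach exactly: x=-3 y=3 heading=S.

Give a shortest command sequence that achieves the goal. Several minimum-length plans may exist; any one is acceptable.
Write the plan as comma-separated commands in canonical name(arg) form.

start: x=3 y=3 heading=N
[1] after arc(left, 3): x=0 y=6 heading=W
[2] after arc(left, 3): x=-3 y=3 heading=S
nothing shorter than 2 reaches the goal.

arc(left, 3), arc(left, 3)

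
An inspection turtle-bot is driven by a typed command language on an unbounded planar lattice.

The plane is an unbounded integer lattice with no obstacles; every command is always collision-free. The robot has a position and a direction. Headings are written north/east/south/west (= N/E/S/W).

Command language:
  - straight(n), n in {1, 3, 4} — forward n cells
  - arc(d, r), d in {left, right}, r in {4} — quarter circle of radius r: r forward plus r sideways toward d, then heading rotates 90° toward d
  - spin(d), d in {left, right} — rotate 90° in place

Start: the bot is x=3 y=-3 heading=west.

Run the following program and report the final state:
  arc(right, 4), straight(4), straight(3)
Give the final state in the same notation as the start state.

begin: x=3 y=-3 heading=west
t=1 arc(right, 4) ⇒ x=-1 y=1 heading=north
t=2 straight(4) ⇒ x=-1 y=5 heading=north
t=3 straight(3) ⇒ x=-1 y=8 heading=north

x=-1 y=8 heading=north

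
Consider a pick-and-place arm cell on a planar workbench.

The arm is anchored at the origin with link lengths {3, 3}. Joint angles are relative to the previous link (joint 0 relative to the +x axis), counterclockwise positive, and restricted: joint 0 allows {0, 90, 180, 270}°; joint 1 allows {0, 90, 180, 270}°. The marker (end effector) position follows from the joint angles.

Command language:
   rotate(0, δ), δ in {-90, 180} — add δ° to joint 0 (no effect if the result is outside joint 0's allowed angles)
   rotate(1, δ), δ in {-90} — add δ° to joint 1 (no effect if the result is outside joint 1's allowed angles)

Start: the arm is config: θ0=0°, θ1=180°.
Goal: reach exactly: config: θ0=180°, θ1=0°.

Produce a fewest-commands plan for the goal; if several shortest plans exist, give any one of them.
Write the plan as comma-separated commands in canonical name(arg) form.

start: config: θ0=0°, θ1=180°
1. rotate(0, 180) → config: θ0=180°, θ1=180°
2. rotate(1, -90) → config: θ0=180°, θ1=90°
3. rotate(1, -90) → config: θ0=180°, θ1=0°
nothing shorter than 3 reaches the goal.

rotate(0, 180), rotate(1, -90), rotate(1, -90)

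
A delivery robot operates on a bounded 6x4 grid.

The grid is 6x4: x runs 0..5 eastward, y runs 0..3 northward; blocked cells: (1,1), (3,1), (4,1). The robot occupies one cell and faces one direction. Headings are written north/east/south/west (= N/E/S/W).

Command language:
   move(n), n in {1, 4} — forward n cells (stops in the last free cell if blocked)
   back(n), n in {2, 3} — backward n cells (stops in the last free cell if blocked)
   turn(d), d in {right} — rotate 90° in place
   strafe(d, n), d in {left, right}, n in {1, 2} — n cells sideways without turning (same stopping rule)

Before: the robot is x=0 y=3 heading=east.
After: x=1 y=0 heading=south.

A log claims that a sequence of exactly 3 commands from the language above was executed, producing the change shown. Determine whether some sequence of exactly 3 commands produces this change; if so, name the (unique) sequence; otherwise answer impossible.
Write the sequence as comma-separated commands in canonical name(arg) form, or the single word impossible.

key: running strafe(left, 1) before turn(right) would end elsewhere — order is forced
initial: x=0 y=3 heading=east
1. turn(right) → x=0 y=3 heading=south
2. move(4) → x=0 y=0 heading=south
3. strafe(left, 1) → x=1 y=0 heading=south
uniquely the one of 729 3-step routes that fits.

turn(right), move(4), strafe(left, 1)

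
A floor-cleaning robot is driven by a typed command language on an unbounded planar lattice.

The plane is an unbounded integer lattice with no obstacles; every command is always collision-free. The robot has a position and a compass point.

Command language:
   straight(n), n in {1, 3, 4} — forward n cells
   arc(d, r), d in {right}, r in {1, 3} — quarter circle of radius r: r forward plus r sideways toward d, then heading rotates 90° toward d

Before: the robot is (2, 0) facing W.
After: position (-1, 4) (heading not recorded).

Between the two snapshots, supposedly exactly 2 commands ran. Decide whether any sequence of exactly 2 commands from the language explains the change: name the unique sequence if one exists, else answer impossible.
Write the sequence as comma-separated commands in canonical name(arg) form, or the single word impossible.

arc(right, 3), straight(1)

key: order matters: swapping arc(right, 3) and straight(1) lands elsewhere
start: (2, 0) facing W
step 1 (arc(right, 3)): (-1, 3) facing N
step 2 (straight(1)): (-1, 4) facing N
uniquely the one of 25 2-step routes that fits.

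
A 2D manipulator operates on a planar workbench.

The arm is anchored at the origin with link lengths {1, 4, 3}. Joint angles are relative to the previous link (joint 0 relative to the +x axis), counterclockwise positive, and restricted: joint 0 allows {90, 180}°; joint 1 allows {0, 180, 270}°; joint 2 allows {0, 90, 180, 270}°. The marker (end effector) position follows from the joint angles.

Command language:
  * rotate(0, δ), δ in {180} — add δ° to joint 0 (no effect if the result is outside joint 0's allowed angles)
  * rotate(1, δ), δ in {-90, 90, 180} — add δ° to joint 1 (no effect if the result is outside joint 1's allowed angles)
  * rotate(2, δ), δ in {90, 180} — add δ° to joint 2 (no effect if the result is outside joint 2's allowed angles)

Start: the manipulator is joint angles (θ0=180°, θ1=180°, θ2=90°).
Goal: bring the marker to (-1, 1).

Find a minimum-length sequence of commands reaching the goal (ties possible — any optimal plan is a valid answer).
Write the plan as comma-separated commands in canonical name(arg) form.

t0: joint angles (θ0=180°, θ1=180°, θ2=90°)
1. rotate(2, 90) → joint angles (θ0=180°, θ1=180°, θ2=180°)
2. rotate(1, 90) → joint angles (θ0=180°, θ1=270°, θ2=180°)
shorter routes all fall short; 2 is best.

rotate(2, 90), rotate(1, 90)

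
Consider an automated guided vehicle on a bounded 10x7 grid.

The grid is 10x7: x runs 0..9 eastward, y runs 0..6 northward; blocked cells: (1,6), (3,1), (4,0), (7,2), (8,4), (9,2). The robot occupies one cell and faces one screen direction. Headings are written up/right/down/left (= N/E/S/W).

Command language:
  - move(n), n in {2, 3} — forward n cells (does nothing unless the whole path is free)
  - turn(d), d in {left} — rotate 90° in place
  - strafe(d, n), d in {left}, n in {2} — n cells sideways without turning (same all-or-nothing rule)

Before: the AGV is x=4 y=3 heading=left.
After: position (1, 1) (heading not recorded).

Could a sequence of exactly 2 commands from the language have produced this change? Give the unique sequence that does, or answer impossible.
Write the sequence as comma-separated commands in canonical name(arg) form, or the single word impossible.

move(3), strafe(left, 2)

key: running strafe(left, 2) before move(3) would end elsewhere — order is forced
initial: x=4 y=3 heading=left
t=1 move(3) ⇒ x=1 y=3 heading=left
t=2 strafe(left, 2) ⇒ x=1 y=1 heading=left
no other 2-command option fits: unique.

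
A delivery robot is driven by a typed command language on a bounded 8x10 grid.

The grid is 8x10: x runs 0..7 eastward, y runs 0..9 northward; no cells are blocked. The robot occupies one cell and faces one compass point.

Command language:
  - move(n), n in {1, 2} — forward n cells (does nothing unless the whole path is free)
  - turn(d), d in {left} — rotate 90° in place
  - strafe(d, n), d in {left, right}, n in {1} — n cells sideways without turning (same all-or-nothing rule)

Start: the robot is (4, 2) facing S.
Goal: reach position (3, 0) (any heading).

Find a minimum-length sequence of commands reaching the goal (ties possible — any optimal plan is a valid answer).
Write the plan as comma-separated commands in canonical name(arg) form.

t0: (4, 2) facing S
step 1 (strafe(right, 1)): (3, 2) facing S
step 2 (move(2)): (3, 0) facing S
no 1-step plan works, so 2 is optimal.

strafe(right, 1), move(2)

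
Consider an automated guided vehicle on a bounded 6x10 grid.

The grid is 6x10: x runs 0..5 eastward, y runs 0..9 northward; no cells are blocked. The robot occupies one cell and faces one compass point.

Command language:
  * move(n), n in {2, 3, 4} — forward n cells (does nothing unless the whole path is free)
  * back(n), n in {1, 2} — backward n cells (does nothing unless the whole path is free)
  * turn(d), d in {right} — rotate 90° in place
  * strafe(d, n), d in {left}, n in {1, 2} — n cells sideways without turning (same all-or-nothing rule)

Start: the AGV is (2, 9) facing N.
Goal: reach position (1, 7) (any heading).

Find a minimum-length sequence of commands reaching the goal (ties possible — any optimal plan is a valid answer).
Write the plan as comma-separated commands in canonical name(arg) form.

from: (2, 9) facing N
1. back(2) → (2, 7) facing N
2. strafe(left, 1) → (1, 7) facing N
shorter routes all fall short; 2 is best.

back(2), strafe(left, 1)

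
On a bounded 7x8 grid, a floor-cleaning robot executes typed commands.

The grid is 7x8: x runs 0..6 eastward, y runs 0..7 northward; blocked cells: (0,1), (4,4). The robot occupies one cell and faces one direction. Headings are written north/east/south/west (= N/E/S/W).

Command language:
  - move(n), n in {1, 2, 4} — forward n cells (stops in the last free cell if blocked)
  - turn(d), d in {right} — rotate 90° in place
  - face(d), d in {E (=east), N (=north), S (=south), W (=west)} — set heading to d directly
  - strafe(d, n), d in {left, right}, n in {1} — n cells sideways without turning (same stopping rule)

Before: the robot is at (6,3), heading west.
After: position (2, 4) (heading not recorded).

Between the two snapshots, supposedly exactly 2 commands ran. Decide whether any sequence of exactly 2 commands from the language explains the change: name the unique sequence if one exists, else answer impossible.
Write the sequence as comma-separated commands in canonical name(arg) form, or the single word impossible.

key: order matters: swapping move(4) and strafe(right, 1) lands elsewhere
t0: at (6,3), heading west
[1] after move(4): at (2,3), heading west
[2] after strafe(right, 1): at (2,4), heading west
all 100 alternatives checked — unique.

move(4), strafe(right, 1)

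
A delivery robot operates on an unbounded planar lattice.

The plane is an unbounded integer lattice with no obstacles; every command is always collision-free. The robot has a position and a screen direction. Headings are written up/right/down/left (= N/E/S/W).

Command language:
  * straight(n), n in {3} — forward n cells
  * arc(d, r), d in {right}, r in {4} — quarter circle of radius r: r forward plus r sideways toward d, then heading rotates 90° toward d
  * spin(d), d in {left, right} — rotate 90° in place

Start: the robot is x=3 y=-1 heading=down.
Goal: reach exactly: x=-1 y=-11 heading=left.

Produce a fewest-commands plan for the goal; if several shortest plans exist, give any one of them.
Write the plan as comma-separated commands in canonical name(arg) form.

straight(3), straight(3), arc(right, 4)

initial: x=3 y=-1 heading=down
t=1 straight(3) ⇒ x=3 y=-4 heading=down
t=2 straight(3) ⇒ x=3 y=-7 heading=down
t=3 arc(right, 4) ⇒ x=-1 y=-11 heading=left
nothing shorter than 3 reaches the goal.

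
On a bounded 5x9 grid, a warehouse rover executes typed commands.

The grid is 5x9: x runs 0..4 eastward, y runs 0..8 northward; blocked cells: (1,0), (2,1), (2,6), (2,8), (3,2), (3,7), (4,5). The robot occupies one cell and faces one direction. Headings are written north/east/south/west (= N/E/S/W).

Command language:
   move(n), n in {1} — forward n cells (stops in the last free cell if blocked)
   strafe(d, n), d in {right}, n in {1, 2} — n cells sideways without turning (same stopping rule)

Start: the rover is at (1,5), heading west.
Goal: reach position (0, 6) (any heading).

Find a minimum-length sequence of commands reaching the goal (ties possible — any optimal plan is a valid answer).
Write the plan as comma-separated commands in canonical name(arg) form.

strafe(right, 1), move(1)

start: at (1,5), heading west
t=1 strafe(right, 1) ⇒ at (1,6), heading west
t=2 move(1) ⇒ at (0,6), heading west
shorter routes all fall short; 2 is best.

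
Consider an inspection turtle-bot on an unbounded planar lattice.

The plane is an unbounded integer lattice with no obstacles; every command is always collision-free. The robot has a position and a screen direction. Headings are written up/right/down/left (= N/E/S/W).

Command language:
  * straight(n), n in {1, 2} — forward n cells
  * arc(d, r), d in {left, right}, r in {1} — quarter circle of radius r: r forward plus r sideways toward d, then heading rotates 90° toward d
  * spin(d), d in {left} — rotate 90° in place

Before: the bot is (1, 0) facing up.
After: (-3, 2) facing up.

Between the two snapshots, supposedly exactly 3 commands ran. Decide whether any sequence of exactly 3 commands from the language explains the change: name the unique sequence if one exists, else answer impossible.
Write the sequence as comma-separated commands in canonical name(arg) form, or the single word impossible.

arc(left, 1), straight(2), arc(right, 1)

key: running arc(right, 1) before arc(left, 1) would end elsewhere — order is forced
begin: (1, 0) facing up
t=1 arc(left, 1) ⇒ (0, 1) facing left
t=2 straight(2) ⇒ (-2, 1) facing left
t=3 arc(right, 1) ⇒ (-3, 2) facing up
no rival 3-sequence matches.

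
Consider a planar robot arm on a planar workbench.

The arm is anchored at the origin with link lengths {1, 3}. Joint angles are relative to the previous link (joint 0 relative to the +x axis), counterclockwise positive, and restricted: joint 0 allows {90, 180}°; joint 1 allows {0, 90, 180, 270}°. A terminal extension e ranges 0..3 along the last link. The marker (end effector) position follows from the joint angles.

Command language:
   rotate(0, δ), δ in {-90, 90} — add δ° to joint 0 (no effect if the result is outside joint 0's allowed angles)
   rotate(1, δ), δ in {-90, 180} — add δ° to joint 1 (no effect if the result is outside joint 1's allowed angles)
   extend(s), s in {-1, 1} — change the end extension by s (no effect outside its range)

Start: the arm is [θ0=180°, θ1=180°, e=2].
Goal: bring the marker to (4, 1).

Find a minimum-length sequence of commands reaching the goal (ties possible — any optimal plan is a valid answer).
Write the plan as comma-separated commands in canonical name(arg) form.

start: [θ0=180°, θ1=180°, e=2]
1. rotate(1, -90) → [θ0=180°, θ1=90°, e=2]
2. rotate(1, 180) → [θ0=180°, θ1=270°, e=2]
3. rotate(0, -90) → [θ0=90°, θ1=270°, e=2]
4. extend(-1) → [θ0=90°, θ1=270°, e=1]
shorter routes all fall short; 4 is best.

rotate(1, -90), rotate(1, 180), rotate(0, -90), extend(-1)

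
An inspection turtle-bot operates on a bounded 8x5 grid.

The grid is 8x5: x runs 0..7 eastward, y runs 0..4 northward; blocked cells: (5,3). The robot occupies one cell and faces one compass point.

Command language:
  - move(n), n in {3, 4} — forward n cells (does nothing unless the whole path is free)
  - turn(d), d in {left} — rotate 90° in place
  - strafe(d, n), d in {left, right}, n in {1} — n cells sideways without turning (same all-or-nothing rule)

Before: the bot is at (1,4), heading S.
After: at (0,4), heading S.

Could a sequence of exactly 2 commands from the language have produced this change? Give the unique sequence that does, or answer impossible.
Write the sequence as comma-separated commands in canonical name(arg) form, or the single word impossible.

strafe(right, 1), strafe(right, 1)

key: still facing S at the end — nothing in the sequence rotates
start: at (1,4), heading S
step 1 (strafe(right, 1)): at (0,4), heading S
step 2 (strafe(right, 1)): at (0,4), heading S
all 25 alternatives checked — unique.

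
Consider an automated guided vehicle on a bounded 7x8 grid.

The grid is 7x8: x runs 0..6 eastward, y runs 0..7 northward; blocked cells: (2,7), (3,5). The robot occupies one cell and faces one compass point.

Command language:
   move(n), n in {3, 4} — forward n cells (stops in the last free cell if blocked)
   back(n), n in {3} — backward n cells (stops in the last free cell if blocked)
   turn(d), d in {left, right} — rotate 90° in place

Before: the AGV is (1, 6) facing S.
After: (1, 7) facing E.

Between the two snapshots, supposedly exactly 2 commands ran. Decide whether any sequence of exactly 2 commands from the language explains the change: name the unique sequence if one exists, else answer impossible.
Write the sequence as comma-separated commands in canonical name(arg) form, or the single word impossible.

back(3), turn(left)

key: order matters: swapping back(3) and turn(left) lands elsewhere
initial: (1, 6) facing S
t=1 back(3) ⇒ (1, 7) facing S
t=2 turn(left) ⇒ (1, 7) facing E
all 25 alternatives checked — unique.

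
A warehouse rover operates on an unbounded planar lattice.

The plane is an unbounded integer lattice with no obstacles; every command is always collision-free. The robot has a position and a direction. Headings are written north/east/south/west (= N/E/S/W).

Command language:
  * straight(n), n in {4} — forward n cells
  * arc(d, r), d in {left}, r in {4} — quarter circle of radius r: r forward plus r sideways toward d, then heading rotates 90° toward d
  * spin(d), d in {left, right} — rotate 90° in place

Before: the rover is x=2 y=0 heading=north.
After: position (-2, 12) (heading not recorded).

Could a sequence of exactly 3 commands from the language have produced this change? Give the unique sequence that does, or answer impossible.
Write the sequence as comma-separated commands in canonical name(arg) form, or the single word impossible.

key: running arc(left, 4) before straight(4) would end elsewhere — order is forced
begin: x=2 y=0 heading=north
[1] after straight(4): x=2 y=4 heading=north
[2] after straight(4): x=2 y=8 heading=north
[3] after arc(left, 4): x=-2 y=12 heading=west
no rival 3-sequence matches.

straight(4), straight(4), arc(left, 4)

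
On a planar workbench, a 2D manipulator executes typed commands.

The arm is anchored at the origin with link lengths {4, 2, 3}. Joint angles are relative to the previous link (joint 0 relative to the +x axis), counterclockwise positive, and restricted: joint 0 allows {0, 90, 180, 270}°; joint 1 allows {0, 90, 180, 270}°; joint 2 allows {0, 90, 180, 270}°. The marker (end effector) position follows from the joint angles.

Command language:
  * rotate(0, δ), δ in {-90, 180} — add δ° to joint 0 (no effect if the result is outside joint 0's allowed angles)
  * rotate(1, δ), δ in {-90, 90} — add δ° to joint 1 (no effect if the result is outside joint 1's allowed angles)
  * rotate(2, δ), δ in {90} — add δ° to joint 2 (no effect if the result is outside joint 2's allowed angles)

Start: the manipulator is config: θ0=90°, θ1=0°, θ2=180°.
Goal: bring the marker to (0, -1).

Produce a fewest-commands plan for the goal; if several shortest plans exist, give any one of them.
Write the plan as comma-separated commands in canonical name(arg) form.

rotate(1, -90), rotate(1, -90), rotate(2, 90), rotate(2, 90)

initial: config: θ0=90°, θ1=0°, θ2=180°
[1] after rotate(1, -90): config: θ0=90°, θ1=270°, θ2=180°
[2] after rotate(1, -90): config: θ0=90°, θ1=180°, θ2=180°
[3] after rotate(2, 90): config: θ0=90°, θ1=180°, θ2=270°
[4] after rotate(2, 90): config: θ0=90°, θ1=180°, θ2=0°
minimal: 4 command(s), checked below 4.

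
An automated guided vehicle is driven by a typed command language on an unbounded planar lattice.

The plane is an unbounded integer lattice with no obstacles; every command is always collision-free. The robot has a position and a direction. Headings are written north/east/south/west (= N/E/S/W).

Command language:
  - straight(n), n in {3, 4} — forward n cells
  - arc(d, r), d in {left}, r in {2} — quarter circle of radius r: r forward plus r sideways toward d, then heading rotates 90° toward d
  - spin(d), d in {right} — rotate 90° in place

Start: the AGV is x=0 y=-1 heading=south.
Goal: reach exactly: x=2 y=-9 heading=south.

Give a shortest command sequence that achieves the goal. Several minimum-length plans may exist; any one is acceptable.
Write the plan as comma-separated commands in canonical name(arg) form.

straight(3), straight(3), arc(left, 2), spin(right)

t0: x=0 y=-1 heading=south
[1] after straight(3): x=0 y=-4 heading=south
[2] after straight(3): x=0 y=-7 heading=south
[3] after arc(left, 2): x=2 y=-9 heading=east
[4] after spin(right): x=2 y=-9 heading=south
shorter routes all fall short; 4 is best.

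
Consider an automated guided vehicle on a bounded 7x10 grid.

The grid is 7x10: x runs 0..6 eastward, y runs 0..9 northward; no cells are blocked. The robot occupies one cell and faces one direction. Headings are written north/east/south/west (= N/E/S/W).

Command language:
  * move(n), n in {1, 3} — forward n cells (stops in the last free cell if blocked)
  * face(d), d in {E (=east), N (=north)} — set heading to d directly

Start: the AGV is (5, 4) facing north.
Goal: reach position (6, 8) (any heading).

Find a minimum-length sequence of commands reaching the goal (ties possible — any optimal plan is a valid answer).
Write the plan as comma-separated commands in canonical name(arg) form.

move(3), move(1), face(E), move(3)

start: (5, 4) facing north
step 1 (move(3)): (5, 7) facing north
step 2 (move(1)): (5, 8) facing north
step 3 (face(E)): (5, 8) facing east
step 4 (move(3)): (6, 8) facing east
minimal: 4 command(s), checked below 4.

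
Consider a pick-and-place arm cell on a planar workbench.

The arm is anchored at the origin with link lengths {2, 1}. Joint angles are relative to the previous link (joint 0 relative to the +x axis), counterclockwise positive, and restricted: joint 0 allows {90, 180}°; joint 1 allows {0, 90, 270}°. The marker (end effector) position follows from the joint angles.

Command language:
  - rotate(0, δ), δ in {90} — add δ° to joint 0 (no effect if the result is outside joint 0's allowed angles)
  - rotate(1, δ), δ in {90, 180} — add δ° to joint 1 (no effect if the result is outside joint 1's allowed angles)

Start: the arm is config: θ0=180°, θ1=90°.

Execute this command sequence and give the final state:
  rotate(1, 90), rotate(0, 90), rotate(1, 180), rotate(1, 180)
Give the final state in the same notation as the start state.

config: θ0=180°, θ1=90°

from: config: θ0=180°, θ1=90°
1. rotate(1, 90) → config: θ0=180°, θ1=90°
2. rotate(0, 90) → config: θ0=180°, θ1=90°
3. rotate(1, 180) → config: θ0=180°, θ1=270°
4. rotate(1, 180) → config: θ0=180°, θ1=90°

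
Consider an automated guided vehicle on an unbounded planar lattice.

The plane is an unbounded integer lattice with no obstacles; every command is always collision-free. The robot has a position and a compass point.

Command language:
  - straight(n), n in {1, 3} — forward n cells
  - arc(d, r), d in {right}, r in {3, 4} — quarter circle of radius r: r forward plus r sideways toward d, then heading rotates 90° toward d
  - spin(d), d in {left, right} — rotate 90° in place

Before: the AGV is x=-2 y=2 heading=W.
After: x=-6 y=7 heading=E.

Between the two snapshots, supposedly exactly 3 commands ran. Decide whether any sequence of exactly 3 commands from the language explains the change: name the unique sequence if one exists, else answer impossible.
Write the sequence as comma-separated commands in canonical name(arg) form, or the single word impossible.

arc(right, 4), straight(1), spin(right)

key: cell and facing (now E) both changed — the 3 commands mix motion and turning
begin: x=-2 y=2 heading=W
t=1 arc(right, 4) ⇒ x=-6 y=6 heading=N
t=2 straight(1) ⇒ x=-6 y=7 heading=N
t=3 spin(right) ⇒ x=-6 y=7 heading=E
no rival 3-sequence matches.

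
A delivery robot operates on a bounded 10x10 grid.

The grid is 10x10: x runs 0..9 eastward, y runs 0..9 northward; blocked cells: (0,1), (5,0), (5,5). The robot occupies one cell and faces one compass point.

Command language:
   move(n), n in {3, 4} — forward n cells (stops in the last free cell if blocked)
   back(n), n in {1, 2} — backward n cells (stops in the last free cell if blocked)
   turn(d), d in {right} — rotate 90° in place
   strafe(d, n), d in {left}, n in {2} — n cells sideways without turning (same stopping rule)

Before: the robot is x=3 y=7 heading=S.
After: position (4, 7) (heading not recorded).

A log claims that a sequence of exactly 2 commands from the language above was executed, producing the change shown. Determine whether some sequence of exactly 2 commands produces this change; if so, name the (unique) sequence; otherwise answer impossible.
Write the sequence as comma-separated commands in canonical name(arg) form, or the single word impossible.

key: running back(1) before turn(right) would end elsewhere — order is forced
initial: x=3 y=7 heading=S
1. turn(right) → x=3 y=7 heading=W
2. back(1) → x=4 y=7 heading=W
uniquely the one of 36 2-step routes that fits.

turn(right), back(1)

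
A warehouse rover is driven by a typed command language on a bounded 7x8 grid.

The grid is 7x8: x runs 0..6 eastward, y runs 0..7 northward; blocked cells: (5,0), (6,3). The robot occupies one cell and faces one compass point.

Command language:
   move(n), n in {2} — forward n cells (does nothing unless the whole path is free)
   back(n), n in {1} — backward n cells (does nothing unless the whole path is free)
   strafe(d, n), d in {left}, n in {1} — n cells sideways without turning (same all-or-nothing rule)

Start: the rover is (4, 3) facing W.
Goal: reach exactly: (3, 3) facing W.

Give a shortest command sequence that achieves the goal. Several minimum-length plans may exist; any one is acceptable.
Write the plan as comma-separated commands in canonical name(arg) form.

move(2), back(1)

start: (4, 3) facing W
t=1 move(2) ⇒ (2, 3) facing W
t=2 back(1) ⇒ (3, 3) facing W
no 1-step plan works, so 2 is optimal.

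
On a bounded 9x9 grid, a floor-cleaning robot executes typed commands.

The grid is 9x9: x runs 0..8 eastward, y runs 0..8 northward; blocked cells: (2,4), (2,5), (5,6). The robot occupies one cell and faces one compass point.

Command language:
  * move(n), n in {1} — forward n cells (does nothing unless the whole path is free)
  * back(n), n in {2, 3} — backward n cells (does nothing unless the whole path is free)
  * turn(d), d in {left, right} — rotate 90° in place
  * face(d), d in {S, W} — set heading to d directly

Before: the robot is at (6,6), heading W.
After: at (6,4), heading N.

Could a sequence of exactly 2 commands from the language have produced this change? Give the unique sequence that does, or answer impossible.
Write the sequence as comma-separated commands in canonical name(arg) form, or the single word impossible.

turn(right), back(2)

key: position moved to (6,4) AND the heading swung to N — translation plus rotation needed
initial: at (6,6), heading W
step 1 (turn(right)): at (6,6), heading N
step 2 (back(2)): at (6,4), heading N
no other 2-command option fits: unique.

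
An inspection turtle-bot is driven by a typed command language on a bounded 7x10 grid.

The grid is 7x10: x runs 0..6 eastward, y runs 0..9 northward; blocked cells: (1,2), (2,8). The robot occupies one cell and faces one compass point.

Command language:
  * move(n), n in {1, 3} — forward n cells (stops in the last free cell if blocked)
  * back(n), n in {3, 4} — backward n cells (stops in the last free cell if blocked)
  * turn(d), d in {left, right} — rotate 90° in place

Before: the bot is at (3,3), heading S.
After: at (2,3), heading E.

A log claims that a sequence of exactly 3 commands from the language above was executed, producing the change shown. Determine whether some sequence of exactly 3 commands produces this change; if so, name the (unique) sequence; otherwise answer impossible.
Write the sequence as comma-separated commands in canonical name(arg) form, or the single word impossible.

turn(left), move(3), back(4)

key: running back(4) before turn(left) would end elsewhere — order is forced
t0: at (3,3), heading S
step 1 (turn(left)): at (3,3), heading E
step 2 (move(3)): at (6,3), heading E
step 3 (back(4)): at (2,3), heading E
uniquely the one of 216 3-step routes that fits.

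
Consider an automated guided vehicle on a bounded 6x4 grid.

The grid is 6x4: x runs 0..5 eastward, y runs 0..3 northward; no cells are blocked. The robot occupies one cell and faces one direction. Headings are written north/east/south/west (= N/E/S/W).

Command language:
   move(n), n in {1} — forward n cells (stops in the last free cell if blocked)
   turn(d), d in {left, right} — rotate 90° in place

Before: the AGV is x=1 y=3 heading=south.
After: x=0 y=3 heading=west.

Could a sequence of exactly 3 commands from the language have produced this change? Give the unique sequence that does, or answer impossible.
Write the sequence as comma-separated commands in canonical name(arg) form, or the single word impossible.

key: position moved to (0,3) AND the heading swung to W — translation plus rotation needed
initial: x=1 y=3 heading=south
step 1 (turn(right)): x=1 y=3 heading=west
step 2 (move(1)): x=0 y=3 heading=west
step 3 (move(1)): x=0 y=3 heading=west
all 27 alternatives checked — unique.

turn(right), move(1), move(1)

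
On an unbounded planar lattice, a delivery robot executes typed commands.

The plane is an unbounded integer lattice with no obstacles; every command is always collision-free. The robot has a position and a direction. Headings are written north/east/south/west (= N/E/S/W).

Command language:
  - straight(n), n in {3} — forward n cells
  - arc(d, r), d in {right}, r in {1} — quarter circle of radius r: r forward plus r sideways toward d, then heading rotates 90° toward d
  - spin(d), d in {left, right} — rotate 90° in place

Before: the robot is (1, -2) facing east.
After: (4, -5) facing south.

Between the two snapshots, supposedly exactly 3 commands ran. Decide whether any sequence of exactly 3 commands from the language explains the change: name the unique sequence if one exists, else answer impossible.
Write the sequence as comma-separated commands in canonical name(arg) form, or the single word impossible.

key: cell and facing (now S) both changed — the 3 commands mix motion and turning
from: (1, -2) facing east
[1] after straight(3): (4, -2) facing east
[2] after spin(right): (4, -2) facing south
[3] after straight(3): (4, -5) facing south
all 64 alternatives checked — unique.

straight(3), spin(right), straight(3)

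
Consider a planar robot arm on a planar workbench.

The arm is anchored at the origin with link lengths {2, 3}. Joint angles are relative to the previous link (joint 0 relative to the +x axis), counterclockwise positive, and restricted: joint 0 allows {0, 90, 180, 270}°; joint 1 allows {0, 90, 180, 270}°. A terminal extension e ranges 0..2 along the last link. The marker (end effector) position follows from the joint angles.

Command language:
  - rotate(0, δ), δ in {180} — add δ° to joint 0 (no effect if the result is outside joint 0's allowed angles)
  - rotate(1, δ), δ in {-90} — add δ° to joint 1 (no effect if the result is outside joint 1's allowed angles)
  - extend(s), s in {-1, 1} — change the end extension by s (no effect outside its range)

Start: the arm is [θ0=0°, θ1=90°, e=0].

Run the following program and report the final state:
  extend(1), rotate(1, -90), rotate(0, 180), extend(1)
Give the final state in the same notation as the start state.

[θ0=180°, θ1=0°, e=2]

t0: [θ0=0°, θ1=90°, e=0]
step 1 (extend(1)): [θ0=0°, θ1=90°, e=1]
step 2 (rotate(1, -90)): [θ0=0°, θ1=0°, e=1]
step 3 (rotate(0, 180)): [θ0=180°, θ1=0°, e=1]
step 4 (extend(1)): [θ0=180°, θ1=0°, e=2]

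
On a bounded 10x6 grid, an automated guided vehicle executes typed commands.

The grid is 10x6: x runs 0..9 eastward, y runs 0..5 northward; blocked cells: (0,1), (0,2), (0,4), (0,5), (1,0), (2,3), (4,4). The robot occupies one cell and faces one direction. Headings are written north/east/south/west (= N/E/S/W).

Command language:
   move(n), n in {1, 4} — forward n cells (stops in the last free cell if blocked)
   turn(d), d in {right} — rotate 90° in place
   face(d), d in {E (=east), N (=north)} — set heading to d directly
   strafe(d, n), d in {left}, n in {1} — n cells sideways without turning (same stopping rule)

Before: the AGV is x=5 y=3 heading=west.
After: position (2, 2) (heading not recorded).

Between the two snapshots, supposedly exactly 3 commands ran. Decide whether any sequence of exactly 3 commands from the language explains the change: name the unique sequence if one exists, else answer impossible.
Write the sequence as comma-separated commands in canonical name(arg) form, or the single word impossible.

key: order matters: swapping move(4) and move(1) lands elsewhere
t0: x=5 y=3 heading=west
1. move(4) → x=3 y=3 heading=west
2. strafe(left, 1) → x=3 y=2 heading=west
3. move(1) → x=2 y=2 heading=west
all 216 alternatives checked — unique.

move(4), strafe(left, 1), move(1)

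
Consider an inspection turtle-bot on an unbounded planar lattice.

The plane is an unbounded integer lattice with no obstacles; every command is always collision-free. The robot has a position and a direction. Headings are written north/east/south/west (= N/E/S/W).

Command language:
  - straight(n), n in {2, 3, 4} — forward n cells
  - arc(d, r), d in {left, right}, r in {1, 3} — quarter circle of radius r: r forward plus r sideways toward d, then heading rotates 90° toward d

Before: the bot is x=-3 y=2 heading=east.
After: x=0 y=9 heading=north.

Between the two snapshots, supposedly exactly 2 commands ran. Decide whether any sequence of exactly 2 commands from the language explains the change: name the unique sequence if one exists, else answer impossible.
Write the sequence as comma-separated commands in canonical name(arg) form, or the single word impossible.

key: position moved to (0,9) AND the heading swung to N — translation plus rotation needed
start: x=-3 y=2 heading=east
[1] after arc(left, 3): x=0 y=5 heading=north
[2] after straight(4): x=0 y=9 heading=north
uniquely the one of 49 2-step routes that fits.

arc(left, 3), straight(4)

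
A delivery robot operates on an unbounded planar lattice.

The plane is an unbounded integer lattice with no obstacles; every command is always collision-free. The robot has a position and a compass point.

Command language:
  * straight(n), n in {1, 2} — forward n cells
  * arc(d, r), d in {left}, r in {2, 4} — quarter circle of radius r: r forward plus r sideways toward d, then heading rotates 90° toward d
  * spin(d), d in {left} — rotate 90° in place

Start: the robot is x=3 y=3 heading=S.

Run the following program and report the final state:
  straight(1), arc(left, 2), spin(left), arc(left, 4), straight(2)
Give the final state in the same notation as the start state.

x=-1 y=4 heading=W

t0: x=3 y=3 heading=S
[1] after straight(1): x=3 y=2 heading=S
[2] after arc(left, 2): x=5 y=0 heading=E
[3] after spin(left): x=5 y=0 heading=N
[4] after arc(left, 4): x=1 y=4 heading=W
[5] after straight(2): x=-1 y=4 heading=W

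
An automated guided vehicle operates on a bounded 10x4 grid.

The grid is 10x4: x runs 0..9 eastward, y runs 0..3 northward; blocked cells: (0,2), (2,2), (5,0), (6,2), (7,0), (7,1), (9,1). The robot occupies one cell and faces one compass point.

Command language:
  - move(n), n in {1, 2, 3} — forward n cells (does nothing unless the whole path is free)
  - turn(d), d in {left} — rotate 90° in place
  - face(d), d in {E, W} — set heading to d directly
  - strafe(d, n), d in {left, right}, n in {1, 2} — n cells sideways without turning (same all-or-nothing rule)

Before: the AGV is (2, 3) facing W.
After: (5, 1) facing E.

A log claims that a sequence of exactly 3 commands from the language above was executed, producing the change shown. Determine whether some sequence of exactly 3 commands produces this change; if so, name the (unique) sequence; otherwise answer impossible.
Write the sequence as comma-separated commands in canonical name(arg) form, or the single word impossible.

key: running strafe(right, 2) before face(E) would end elsewhere — order is forced
initial: (2, 3) facing W
step 1 (face(E)): (2, 3) facing E
step 2 (move(3)): (5, 3) facing E
step 3 (strafe(right, 2)): (5, 1) facing E
uniquely the one of 1000 3-step routes that fits.

face(E), move(3), strafe(right, 2)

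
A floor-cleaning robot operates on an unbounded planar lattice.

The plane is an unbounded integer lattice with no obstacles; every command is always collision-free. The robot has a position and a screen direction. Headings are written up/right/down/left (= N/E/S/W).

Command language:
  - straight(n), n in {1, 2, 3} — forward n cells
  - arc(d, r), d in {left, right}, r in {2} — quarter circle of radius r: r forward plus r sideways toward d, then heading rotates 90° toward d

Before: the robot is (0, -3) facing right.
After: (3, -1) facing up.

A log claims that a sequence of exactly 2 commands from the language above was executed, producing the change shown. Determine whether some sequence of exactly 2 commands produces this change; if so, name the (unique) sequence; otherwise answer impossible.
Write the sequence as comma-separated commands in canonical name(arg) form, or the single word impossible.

straight(1), arc(left, 2)

key: cell and facing (now N) both changed — the 2 commands mix motion and turning
start: (0, -3) facing right
t=1 straight(1) ⇒ (1, -3) facing right
t=2 arc(left, 2) ⇒ (3, -1) facing up
all 25 alternatives checked — unique.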